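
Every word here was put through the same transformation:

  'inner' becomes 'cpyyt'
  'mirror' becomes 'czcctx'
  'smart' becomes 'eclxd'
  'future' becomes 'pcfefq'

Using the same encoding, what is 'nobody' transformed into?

jozmzy

The output letters match the input read backwards, each shifted +11: inner reversed is renni. Two steps: reverse the string, then apply a Caesar shift of +11.
For nobody: reverse → ydobon; then shift: y+11=j, d+11=o, o+11=z, b+11=m, o+11=z, n+11=y.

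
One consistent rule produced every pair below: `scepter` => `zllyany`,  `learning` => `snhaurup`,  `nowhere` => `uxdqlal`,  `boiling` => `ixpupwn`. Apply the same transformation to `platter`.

wuhcany

A repeating key of period 2 is used — shifts +7, +9 over and over.
For platter: p+7=w, l+9=u, a+7=h, t+9=c, t+7=a, e+9=n, r+7=y.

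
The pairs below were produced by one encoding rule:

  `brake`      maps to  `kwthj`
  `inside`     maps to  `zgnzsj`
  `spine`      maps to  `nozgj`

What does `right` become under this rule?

b(1)→k(10) and r(17)→w(22) fit y≡17x+19 (mod 26); the inverse of 17 mod 26 is 23. Treating letters as 0–25, the rule is x ↦ 17x + 19 (mod 26).
For right: r(17)→17·17+19≡22=w; i(8)→17·8+19≡25=z; g(6)→17·6+19≡17=r; h(7)→17·7+19≡8=i; t(19)→17·19+19≡4=e (all mod 26).

wzrie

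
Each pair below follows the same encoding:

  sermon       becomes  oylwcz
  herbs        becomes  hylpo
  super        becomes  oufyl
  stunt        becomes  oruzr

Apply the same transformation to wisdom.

akovcw

s(18)→o(14) and e(4)→y(24) fit y≡3x+12 (mod 26); the inverse of 3 mod 26 is 9. This is an affine cipher: with a=0,…,z=25, each position x becomes (3x+12) mod 26.
For wisdom: w(22)→3·22+12≡0=a; i(8)→3·8+12≡10=k; s(18)→3·18+12≡14=o; d(3)→3·3+12≡21=v; o(14)→3·14+12≡2=c; m(12)→3·12+12≡22=w (all mod 26).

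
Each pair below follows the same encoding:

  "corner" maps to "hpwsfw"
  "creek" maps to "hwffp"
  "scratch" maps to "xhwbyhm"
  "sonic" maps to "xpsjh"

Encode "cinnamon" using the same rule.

hjssbrps

Two shifts are in play — +1 for a/e/i/o/u, +5 for every other letter.
Applying it to cinnamon: c(cons)+5=h, i(vowel)+1=j, n(cons)+5=s, n(cons)+5=s, a(vowel)+1=b, m(cons)+5=r, o(vowel)+1=p, n(cons)+5=s.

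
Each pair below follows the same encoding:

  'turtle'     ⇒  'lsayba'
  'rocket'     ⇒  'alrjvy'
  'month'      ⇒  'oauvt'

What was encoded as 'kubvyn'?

The output letters match the input read backwards, each shifted +7: turtle reversed is eltrut. Read the word backwards and shift each letter +7.
Decoding kubvyn: shift back: k−7=d, u−7=n, b−7=u, v−7=o, y−7=r, n−7=g → dnuorg; then reverse → ground.

ground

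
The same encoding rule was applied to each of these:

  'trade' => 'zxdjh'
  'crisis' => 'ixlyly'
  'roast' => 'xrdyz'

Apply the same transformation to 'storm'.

Vowels shift forward by 3 and consonants shift forward by 6.
For storm: s(cons)+6=y, t(cons)+6=z, o(vowel)+3=r, r(cons)+6=x, m(cons)+6=s.

yzrxs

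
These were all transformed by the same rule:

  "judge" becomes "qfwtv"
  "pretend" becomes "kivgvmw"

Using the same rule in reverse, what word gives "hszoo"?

shall

Each pair mirrors across the alphabet (j↔q, u↔f, d↔w): positions sum to 25. Letters are reflected about the middle of the alphabet (position → 25−position): Atbash.
Decoding hszoo: h↔s, s↔h, z↔a, o↔l, o↔l.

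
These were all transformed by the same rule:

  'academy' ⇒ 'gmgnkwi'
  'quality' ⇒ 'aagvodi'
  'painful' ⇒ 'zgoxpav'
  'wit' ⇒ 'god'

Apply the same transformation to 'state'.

cdgdk

The shift depends on letter class: consonant c→m is +10, but vowel a→g is +6. Vowels shift forward by 6 and consonants shift forward by 10.
For state: s(cons)+10=c, t(cons)+10=d, a(vowel)+6=g, t(cons)+10=d, e(vowel)+6=k.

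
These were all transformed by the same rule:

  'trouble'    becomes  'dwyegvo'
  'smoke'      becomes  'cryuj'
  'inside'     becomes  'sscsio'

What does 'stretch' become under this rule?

cyboymr

Shifts by position in trouble: pos 0: t→d (+10), pos 1: r→w (+5), pos 2: o→y (+10), pos 3: u→e (+10), pos 4: b→g (+5), pos 5: l→v (+10) — repeating every 3. It's a Vigenère-style cipher with numeric key [10,5,10]: position i shifts by key[i mod 3].
For stretch: s+10=c, t+5=y, r+10=b, e+10=o, t+5=y, c+10=m, h+10=r.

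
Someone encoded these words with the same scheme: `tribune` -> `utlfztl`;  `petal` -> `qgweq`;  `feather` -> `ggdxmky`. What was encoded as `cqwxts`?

In tribune: t→u is +1, r→t is +2, i→l is +3, b→f is +4 — the shift increases by 1 each position. The shift increases by 1 at each position, starting from +1: 1, 2, 3, ….
Decoding cqwxts: c−1=b, q−2=o, w−3=t, x−4=t, t−5=o, s−6=m.

bottom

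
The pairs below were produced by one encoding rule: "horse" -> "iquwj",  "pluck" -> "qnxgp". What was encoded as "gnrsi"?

flood

Letter i (0-indexed) is shifted by i+1, so successive shifts are 1, 2, 3, ….
Reversing it on gnrsi: g−1=f, n−2=l, r−3=o, s−4=o, i−5=d.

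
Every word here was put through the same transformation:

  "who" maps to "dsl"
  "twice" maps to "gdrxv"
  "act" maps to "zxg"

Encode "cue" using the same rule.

Each pair mirrors across the alphabet (w↔d, h↔s, o↔l): positions sum to 25. Each letter is replaced by its mirror in the alphabet: a↔z, b↔y, c↔x, and so on (the Atbash cipher).
On cue: c↔x, u↔f, e↔v.

xfv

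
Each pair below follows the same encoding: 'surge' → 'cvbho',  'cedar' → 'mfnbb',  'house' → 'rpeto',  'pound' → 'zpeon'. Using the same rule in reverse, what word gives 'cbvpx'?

The shifts repeat in a cycle of length 2: positions 0,1,… shift by +10, +1, then the pattern repeats.
Reversing it on cbvpx: c−10=s, b−1=a, v−10=l, p−1=o, x−10=n.

salon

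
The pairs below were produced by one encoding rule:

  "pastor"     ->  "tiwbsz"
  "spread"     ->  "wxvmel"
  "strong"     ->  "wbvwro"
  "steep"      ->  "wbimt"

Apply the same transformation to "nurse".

rcvai

Shifts by position in pastor: pos 0: p→t (+4), pos 1: a→i (+8), pos 2: s→w (+4), pos 3: t→b (+8) — repeating every 2. A repeating key of period 2 is used — shifts +4, +8 over and over.
Applying it to nurse: n+4=r, u+8=c, r+4=v, s+8=a, e+4=i.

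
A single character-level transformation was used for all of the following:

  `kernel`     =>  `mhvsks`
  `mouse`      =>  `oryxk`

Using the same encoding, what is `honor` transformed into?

jrrtx

In kernel: k→m is +2, e→h is +3, r→v is +4, n→s is +5 — the shift increases by 1 each position. Each letter shifts forward by (position + 2), i.e. 2, 3, 4, … — the shift grows by one for each successive letter.
For honor: h+2=j, o+3=r, n+4=r, o+5=t, r+6=x.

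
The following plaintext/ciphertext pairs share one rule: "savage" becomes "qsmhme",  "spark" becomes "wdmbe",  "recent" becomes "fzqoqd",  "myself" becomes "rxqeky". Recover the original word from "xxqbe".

spell

The word is reversed, then every letter is shifted forward by 12.
Undoing it on xxqbe: shift back: x−12=l, x−12=l, q−12=e, b−12=p, e−12=s → lleps; then reverse → spell.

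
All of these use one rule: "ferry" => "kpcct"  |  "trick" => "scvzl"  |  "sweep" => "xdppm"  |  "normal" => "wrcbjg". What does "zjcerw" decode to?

carbon

Each letter's alphabet position (a=0..z=25) is mapped through 21·x+9 mod 26 — an affine cipher.
Reversing it on zjcerw: z(25)→5·(25−9)≡2=c; j(9)→5·(9−9)≡0=a; c(2)→5·(2−9)≡17=r; e(4)→5·(4−9)≡1=b; r(17)→5·(17−9)≡14=o; w(22)→5·(22−9)≡13=n (all mod 26).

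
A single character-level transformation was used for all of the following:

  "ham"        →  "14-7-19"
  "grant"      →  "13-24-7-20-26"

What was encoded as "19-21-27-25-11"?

h is letter #8 and maps to 14: an offset of 6. The number is (letter's place in the alphabet, a=1) + 6.
Decoding 19-21-27-25-11: 19→(19−6)÷1=13=m, 21→(21−6)÷1=15=o, 27→(27−6)÷1=21=u, 25→(25−6)÷1=19=s, 11→(11−6)÷1=5=e.

mouse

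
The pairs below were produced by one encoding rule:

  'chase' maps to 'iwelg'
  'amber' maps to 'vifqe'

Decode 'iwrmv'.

rinse

The output letters match the input read backwards, each shifted +4: chase reversed is esahc. The word is reversed, then every letter is shifted forward by 4.
Reversing it on iwrmv: shift back: i−4=e, w−4=s, r−4=n, m−4=i, v−4=r → esnir; then reverse → rinse.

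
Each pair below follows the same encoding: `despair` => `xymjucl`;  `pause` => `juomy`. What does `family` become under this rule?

zugcfs

Compare letters: d→x is +20, e→y is +20, s→m is +20 — a constant shift. This is a Caesar cipher with shift 20.
On family: f+20=z, a+20=u, m+20=g, i+20=c, l+20=f, y+20=s.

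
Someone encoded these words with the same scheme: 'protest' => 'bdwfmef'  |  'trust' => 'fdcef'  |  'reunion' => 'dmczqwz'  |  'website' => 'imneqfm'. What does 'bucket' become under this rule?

ncowmf

The shift depends on letter class: consonant p→b is +12, but vowel o→w is +8. The rule splits by letter class: vowels +8, consonants +12.
For bucket: b(cons)+12=n, u(vowel)+8=c, c(cons)+12=o, k(cons)+12=w, e(vowel)+8=m, t(cons)+12=f.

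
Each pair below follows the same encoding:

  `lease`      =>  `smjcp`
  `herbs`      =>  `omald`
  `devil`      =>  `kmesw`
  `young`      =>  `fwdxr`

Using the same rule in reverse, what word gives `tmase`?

The shift increases by 1 at each position, starting from +7: 7, 8, 9, ….
Undoing it on tmase: t−7=m, m−8=e, a−9=r, s−10=i, e−11=t.

merit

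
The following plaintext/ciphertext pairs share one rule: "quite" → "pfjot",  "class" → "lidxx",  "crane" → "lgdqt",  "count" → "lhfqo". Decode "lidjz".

claim

q(16)→p(15) and u(20)→f(5) fit y≡17x+3 (mod 26); the inverse of 17 mod 26 is 23. Each letter's alphabet position (a=0..z=25) is mapped through 17·x+3 mod 26 — an affine cipher.
Decoding lidjz: l(11)→23·(11−3)≡2=c; i(8)→23·(8−3)≡11=l; d(3)→23·(3−3)≡0=a; j(9)→23·(9−3)≡8=i; z(25)→23·(25−3)≡12=m (all mod 26).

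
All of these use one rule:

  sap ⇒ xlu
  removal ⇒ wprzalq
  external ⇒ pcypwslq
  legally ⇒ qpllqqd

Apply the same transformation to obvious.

zgatzfx

Two shifts are in play — +11 for a/e/i/o/u, +5 for every other letter.
Applying it to obvious: o(vowel)+11=z, b(cons)+5=g, v(cons)+5=a, i(vowel)+11=t, o(vowel)+11=z, u(vowel)+11=f, s(cons)+5=x.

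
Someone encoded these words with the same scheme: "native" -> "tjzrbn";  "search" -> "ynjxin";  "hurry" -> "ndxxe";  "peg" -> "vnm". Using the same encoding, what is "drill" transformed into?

jxrrr

The shift depends on letter class: consonant n→t is +6, but vowel a→j is +9. The rule splits by letter class: vowels +9, consonants +6.
For drill: d(cons)+6=j, r(cons)+6=x, i(vowel)+9=r, l(cons)+6=r, l(cons)+6=r.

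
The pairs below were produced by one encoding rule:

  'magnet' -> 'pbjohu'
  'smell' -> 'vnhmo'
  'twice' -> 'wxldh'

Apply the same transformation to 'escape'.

Shifts by position in magnet: pos 0: m→p (+3), pos 1: a→b (+1), pos 2: g→j (+3), pos 3: n→o (+1) — repeating every 2. It's a Vigenère-style cipher with numeric key [3,1]: position i shifts by key[i mod 2].
For escape: e+3=h, s+1=t, c+3=f, a+1=b, p+3=s, e+1=f.

htfbsf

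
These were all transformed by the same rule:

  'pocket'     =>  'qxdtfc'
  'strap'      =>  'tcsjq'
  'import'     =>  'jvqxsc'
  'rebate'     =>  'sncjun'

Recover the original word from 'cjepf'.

Shifts by position in pocket: pos 0: p→q (+1), pos 1: o→x (+9), pos 2: c→d (+1), pos 3: k→t (+9) — repeating every 2. A repeating key of period 2 is used — shifts +1, +9 over and over.
Undoing it on cjepf: c−1=b, j−9=a, e−1=d, p−9=g, f−1=e.

badge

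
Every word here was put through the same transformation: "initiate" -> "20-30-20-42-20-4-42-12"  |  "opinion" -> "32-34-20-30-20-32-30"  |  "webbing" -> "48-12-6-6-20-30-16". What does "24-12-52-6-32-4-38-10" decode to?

i(#9)→20 and n(#14)→30: differences scale by 2, so n = 2·pos + 2. Each letter becomes 2×(its alphabet position, a=1..z=26) + 2.
Decoding 24-12-52-6-32-4-38-10: 24→(24−2)÷2=11=k, 12→(12−2)÷2=5=e, 52→(52−2)÷2=25=y, 6→(6−2)÷2=2=b, 32→(32−2)÷2=15=o, 4→(4−2)÷2=1=a, 38→(38−2)÷2=18=r, 10→(10−2)÷2=4=d.

keyboard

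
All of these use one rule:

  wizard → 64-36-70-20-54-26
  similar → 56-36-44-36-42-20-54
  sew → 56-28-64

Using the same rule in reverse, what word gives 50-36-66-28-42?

pixel

w(#23)→64 and i(#9)→36: differences scale by 2, so n = 2·pos + 18. With a=1..z=26, the number is 2·pos + 18.
Undoing it on 50-36-66-28-42: 50→(50−18)÷2=16=p, 36→(36−18)÷2=9=i, 66→(66−18)÷2=24=x, 28→(28−18)÷2=5=e, 42→(42−18)÷2=12=l.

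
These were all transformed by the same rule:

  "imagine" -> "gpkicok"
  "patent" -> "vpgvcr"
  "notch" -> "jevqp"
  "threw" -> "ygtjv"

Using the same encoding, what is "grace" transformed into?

The output letters match the input read backwards, each shifted +2: imagine reversed is enigami. Two steps: reverse the string, then apply a Caesar shift of +2.
For grace: reverse → ecarg; then shift: e+2=g, c+2=e, a+2=c, r+2=t, g+2=i.

gecti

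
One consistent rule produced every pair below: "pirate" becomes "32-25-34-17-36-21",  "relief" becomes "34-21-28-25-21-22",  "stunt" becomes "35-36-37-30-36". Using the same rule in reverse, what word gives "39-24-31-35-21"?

whose

p is letter #16 and maps to 32: an offset of 16. Letters become their 1-based position plus 16 (so a→17, b→18, …).
Decoding 39-24-31-35-21: 39→(39−16)÷1=23=w, 24→(24−16)÷1=8=h, 31→(31−16)÷1=15=o, 35→(35−16)÷1=19=s, 21→(21−16)÷1=5=e.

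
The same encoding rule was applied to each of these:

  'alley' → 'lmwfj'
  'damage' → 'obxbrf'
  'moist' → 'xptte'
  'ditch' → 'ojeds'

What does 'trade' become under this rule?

eslep

Shifts by position in alley: pos 0: a→l (+11), pos 1: l→m (+1), pos 2: l→w (+11), pos 3: e→f (+1) — repeating every 2. A repeating key of period 2 is used — shifts +11, +1 over and over.
On trade: t+11=e, r+1=s, a+11=l, d+1=e, e+11=p.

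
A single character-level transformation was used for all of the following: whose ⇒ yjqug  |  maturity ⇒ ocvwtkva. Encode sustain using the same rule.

It's a constant shift of +2 (ROT2).
Applying it to sustain: s+2=u, u+2=w, s+2=u, t+2=v, a+2=c, i+2=k, n+2=p.

uwuvckp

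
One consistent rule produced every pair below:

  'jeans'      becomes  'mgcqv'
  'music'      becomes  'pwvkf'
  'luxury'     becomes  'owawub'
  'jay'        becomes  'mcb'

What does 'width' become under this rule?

The shift depends on letter class: consonant j→m is +3, but vowel e→g is +2. Two shifts are in play — +2 for a/e/i/o/u, +3 for every other letter.
Applying it to width: w(cons)+3=z, i(vowel)+2=k, d(cons)+3=g, t(cons)+3=w, h(cons)+3=k.

zkgwk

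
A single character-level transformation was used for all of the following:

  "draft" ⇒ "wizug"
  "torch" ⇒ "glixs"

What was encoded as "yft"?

bug

Each pair mirrors across the alphabet (d↔w, r↔i, a↔z): positions sum to 25. Each letter is replaced by its mirror in the alphabet: a↔z, b↔y, c↔x, and so on (the Atbash cipher).
Decoding yft: y↔b, f↔u, t↔g.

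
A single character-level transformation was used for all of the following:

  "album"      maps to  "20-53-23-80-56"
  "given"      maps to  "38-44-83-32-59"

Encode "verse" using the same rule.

83-32-71-74-32

Each letter becomes 3×(its alphabet position, a=1..z=26) + 17.
On verse: v=22→83, e=5→32, r=18→71, s=19→74, e=5→32.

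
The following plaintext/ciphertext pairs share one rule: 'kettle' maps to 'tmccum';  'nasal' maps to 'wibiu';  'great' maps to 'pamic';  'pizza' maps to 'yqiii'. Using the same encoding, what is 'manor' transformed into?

The shift depends on letter class: consonant k→t is +9, but vowel e→m is +8. Vowels shift forward by 8 and consonants shift forward by 9.
On manor: m(cons)+9=v, a(vowel)+8=i, n(cons)+9=w, o(vowel)+8=w, r(cons)+9=a.

viwwa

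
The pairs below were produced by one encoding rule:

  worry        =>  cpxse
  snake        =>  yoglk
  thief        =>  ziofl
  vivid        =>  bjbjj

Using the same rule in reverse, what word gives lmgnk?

flame

Shifts by position in worry: pos 0: w→c (+6), pos 1: o→p (+1), pos 2: r→x (+6), pos 3: r→s (+1) — repeating every 2. It's a Vigenère-style cipher with numeric key [6,1]: position i shifts by key[i mod 2].
Reversing it on lmgnk: l−6=f, m−1=l, g−6=a, n−1=m, k−6=e.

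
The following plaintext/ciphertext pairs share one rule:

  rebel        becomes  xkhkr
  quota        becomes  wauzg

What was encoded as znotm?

thing

Compare letters: r→x is +6, e→k is +6, b→h is +6 — a constant shift. Each letter is shifted forward by 6 in the alphabet (a Caesar shift of +6).
Reversing it on znotm: z−6=t, n−6=h, o−6=i, t−6=n, m−6=g.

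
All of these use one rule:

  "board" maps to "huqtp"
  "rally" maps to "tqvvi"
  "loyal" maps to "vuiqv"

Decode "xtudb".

Each letter's alphabet position (a=0..z=25) is mapped through 17·x+16 mod 26 — an affine cipher.
Reversing it on xtudb: x(23)→23·(23−16)≡5=f; t(19)→23·(19−16)≡17=r; u(20)→23·(20−16)≡14=o; d(3)→23·(3−16)≡13=n; b(1)→23·(1−16)≡19=t (all mod 26).

front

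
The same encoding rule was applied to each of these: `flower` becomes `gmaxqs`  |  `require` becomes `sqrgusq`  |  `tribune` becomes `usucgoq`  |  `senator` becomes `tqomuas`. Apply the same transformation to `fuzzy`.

The rule splits by letter class: vowels +12, consonants +1.
On fuzzy: f(cons)+1=g, u(vowel)+12=g, z(cons)+1=a, z(cons)+1=a, y(cons)+1=z.

ggaaz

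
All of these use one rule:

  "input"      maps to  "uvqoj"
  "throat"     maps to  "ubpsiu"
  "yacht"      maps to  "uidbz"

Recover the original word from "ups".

The output letters match the input read backwards, each shifted +1: input reversed is tupni. Read the word backwards and shift each letter +1.
Decoding ups: shift back: u−1=t, p−1=o, s−1=r → tor; then reverse → rot.

rot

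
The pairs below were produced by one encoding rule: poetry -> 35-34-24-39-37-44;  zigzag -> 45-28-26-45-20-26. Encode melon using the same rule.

32-24-31-34-33

Each letter is replaced by its alphabet position (a=1..z=26) + 19.
Applying it to melon: m=13→32, e=5→24, l=12→31, o=15→34, n=14→33.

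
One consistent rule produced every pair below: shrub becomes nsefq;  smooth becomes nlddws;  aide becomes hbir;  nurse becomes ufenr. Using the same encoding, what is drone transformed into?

s(18)→n(13) and h(7)→s(18) fit y≡9x+7 (mod 26); the inverse of 9 mod 26 is 3. Each letter's alphabet position (a=0..z=25) is mapped through 9·x+7 mod 26 — an affine cipher.
Applying it to drone: d(3)→9·3+7≡8=i; r(17)→9·17+7≡4=e; o(14)→9·14+7≡3=d; n(13)→9·13+7≡20=u; e(4)→9·4+7≡17=r (all mod 26).

iedur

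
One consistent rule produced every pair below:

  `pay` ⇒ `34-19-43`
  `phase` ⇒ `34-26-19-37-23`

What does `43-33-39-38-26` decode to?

p is letter #16 and maps to 34: an offset of 18. The number is (letter's place in the alphabet, a=1) + 18.
Undoing it on 43-33-39-38-26: 43→(43−18)÷1=25=y, 33→(33−18)÷1=15=o, 39→(39−18)÷1=21=u, 38→(38−18)÷1=20=t, 26→(26−18)÷1=8=h.

youth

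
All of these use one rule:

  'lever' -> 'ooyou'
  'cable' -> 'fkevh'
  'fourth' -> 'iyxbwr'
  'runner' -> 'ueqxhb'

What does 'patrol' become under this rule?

Shifts by position in lever: pos 0: l→o (+3), pos 1: e→o (+10), pos 2: v→y (+3), pos 3: e→o (+10) — repeating every 2. It's a Vigenère-style cipher with numeric key [3,10]: position i shifts by key[i mod 2].
On patrol: p+3=s, a+10=k, t+3=w, r+10=b, o+3=r, l+10=v.

skwbrv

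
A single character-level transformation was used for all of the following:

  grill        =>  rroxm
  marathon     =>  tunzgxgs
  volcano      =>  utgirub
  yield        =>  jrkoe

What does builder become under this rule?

The output letters match the input read backwards, each shifted +6: grill reversed is llirg. Two steps: reverse the string, then apply a Caesar shift of +6.
For builder: reverse → redliub; then shift: r+6=x, e+6=k, d+6=j, l+6=r, i+6=o, u+6=a, b+6=h.

xkjroah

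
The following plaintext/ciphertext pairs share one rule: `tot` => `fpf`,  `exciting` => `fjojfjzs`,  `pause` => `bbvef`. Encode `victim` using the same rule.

The shift depends on letter class: consonant t→f is +12, but vowel o→p is +1. Vowels shift forward by 1 and consonants shift forward by 12.
For victim: v(cons)+12=h, i(vowel)+1=j, c(cons)+12=o, t(cons)+12=f, i(vowel)+1=j, m(cons)+12=y.

hjofjy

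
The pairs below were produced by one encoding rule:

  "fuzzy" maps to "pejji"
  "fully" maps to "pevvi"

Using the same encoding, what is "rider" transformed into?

bsnob

Compare letters: f→p is +10, u→e is +10, z→j is +10 — a constant shift. It's a constant shift of +10 (ROT10).
Applying it to rider: r+10=b, i+10=s, d+10=n, e+10=o, r+10=b.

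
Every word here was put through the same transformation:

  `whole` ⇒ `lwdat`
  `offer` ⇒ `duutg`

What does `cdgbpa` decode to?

Each letter is shifted forward by 15 in the alphabet (a Caesar shift of +15).
Undoing it on cdgbpa: c−15=n, d−15=o, g−15=r, b−15=m, p−15=a, a−15=l.

normal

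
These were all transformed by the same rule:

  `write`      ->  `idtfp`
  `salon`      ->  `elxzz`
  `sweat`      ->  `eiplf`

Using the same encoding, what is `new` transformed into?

zpi

The shift depends on letter class: consonant w→i is +12, but vowel i→t is +11. Two shifts are in play — +11 for a/e/i/o/u, +12 for every other letter.
On new: n(cons)+12=z, e(vowel)+11=p, w(cons)+12=i.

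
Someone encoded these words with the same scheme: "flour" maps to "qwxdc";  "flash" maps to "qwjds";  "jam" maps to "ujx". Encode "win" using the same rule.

The shift depends on letter class: consonant f→q is +11, but vowel o→x is +9. The rule splits by letter class: vowels +9, consonants +11.
For win: w(cons)+11=h, i(vowel)+9=r, n(cons)+11=y.

hry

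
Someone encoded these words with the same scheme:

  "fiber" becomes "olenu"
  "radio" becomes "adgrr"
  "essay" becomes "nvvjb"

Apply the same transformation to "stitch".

bwlcfk

Shifts by position in fiber: pos 0: f→o (+9), pos 1: i→l (+3), pos 2: b→e (+3), pos 3: e→n (+9), pos 4: r→u (+3) — repeating every 3. The shifts repeat in a cycle of length 3: positions 0,1,… shift by +9, +3, +3, then the pattern repeats.
Applying it to stitch: s+9=b, t+3=w, i+3=l, t+9=c, c+3=f, h+3=k.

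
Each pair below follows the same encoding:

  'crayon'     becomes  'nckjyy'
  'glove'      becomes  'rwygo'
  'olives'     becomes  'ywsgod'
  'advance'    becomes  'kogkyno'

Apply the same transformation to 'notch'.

yyens

The shift depends on letter class: consonant c→n is +11, but vowel a→k is +10. Vowels shift forward by 10 and consonants shift forward by 11.
On notch: n(cons)+11=y, o(vowel)+10=y, t(cons)+11=e, c(cons)+11=n, h(cons)+11=s.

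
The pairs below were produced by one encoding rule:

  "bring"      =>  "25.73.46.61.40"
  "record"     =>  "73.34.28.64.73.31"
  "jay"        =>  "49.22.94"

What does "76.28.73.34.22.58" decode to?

b(#2)→25 and r(#18)→73: differences scale by 3, so n = 3·pos + 19. Each letter becomes 3×(its alphabet position, a=1..z=26) + 19.
Reversing it on 76.28.73.34.22.58: 76→(76−19)÷3=19=s, 28→(28−19)÷3=3=c, 73→(73−19)÷3=18=r, 34→(34−19)÷3=5=e, 22→(22−19)÷3=1=a, 58→(58−19)÷3=13=m.

scream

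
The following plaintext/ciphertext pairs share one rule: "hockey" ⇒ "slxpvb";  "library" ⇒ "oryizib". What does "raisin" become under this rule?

Each pair mirrors across the alphabet (h↔s, o↔l, c↔x): positions sum to 25. Each letter is replaced by its mirror in the alphabet: a↔z, b↔y, c↔x, and so on (the Atbash cipher).
For raisin: r↔i, a↔z, i↔r, s↔h, i↔r, n↔m.

izrhrm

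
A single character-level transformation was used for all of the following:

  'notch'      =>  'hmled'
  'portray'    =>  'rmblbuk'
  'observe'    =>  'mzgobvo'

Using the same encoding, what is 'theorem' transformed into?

n(13)→h(7) and o(14)→m(12) fit y≡5x+20 (mod 26); the inverse of 5 mod 26 is 21. This is an affine cipher: with a=0,…,z=25, each position x becomes (5x+20) mod 26.
Applying it to theorem: t(19)→5·19+20≡11=l; h(7)→5·7+20≡3=d; e(4)→5·4+20≡14=o; o(14)→5·14+20≡12=m; r(17)→5·17+20≡1=b; e(4)→5·4+20≡14=o; m(12)→5·12+20≡2=c (all mod 26).

ldomboc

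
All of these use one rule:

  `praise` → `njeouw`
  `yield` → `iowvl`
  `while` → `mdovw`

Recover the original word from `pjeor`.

brain

p(15)→n(13) and r(17)→j(9) fit y≡11x+4 (mod 26); the inverse of 11 mod 26 is 19. Treating letters as 0–25, the rule is x ↦ 11x + 4 (mod 26).
Undoing it on pjeor: p(15)→19·(15−4)≡1=b; j(9)→19·(9−4)≡17=r; e(4)→19·(4−4)≡0=a; o(14)→19·(14−4)≡8=i; r(17)→19·(17−4)≡13=n (all mod 26).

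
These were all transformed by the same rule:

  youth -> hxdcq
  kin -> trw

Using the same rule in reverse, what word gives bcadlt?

Compare letters: y→h is +9, o→x is +9, u→d is +9 — a constant shift. This is a Caesar cipher with shift 9.
Undoing it on bcadlt: b−9=s, c−9=t, a−9=r, d−9=u, l−9=c, t−9=k.

struck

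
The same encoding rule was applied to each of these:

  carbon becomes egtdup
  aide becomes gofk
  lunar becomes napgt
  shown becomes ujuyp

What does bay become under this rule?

dga

The shift depends on letter class: consonant c→e is +2, but vowel a→g is +6. Two shifts are in play — +6 for a/e/i/o/u, +2 for every other letter.
For bay: b(cons)+2=d, a(vowel)+6=g, y(cons)+2=a.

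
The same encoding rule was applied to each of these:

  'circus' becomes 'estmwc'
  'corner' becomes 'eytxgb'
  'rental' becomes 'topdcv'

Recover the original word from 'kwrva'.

Shifts by position in circus: pos 0: c→e (+2), pos 1: i→s (+10), pos 2: r→t (+2), pos 3: c→m (+10) — repeating every 2. The shifts repeat in a cycle of length 2: positions 0,1,… shift by +2, +10, then the pattern repeats.
Reversing it on kwrva: k−2=i, w−10=m, r−2=p, v−10=l, a−2=y.

imply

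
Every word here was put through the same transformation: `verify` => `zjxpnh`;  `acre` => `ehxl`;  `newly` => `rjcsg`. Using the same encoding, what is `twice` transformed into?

xbojm

In verify: v→z is +4, e→j is +5, r→x is +6, i→p is +7 — the shift increases by 1 each position. The shift increases by 1 at each position, starting from +4: 4, 5, 6, ….
For twice: t+4=x, w+5=b, i+6=o, c+7=j, e+8=m.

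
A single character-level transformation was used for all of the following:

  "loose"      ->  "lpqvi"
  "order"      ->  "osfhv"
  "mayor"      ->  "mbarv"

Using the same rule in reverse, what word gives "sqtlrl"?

spring

Each letter shifts forward by its position index (0, 1, 2, …) — the shift grows by one for each successive letter.
Undoing it on sqtlrl: s−0=s, q−1=p, t−2=r, l−3=i, r−4=n, l−5=g.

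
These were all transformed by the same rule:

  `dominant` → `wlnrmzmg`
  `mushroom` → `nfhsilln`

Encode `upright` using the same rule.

Each pair mirrors across the alphabet (d↔w, o↔l, m↔n): positions sum to 25. Letters are reflected about the middle of the alphabet (position → 25−position): Atbash.
For upright: u↔f, p↔k, r↔i, i↔r, g↔t, h↔s, t↔g.

fkirtsg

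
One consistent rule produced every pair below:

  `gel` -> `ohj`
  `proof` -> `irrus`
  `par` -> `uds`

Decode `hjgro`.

The output letters match the input read backwards, each shifted +3: gel reversed is leg. Two steps: reverse the string, then apply a Caesar shift of +3.
Reversing it on hjgro: shift back: h−3=e, j−3=g, g−3=d, r−3=o, o−3=l → egdol; then reverse → lodge.

lodge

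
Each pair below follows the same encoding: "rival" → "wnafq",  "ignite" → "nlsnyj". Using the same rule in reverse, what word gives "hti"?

cod

Each letter is shifted forward by 5 in the alphabet (a Caesar shift of +5).
Undoing it on hti: h−5=c, t−5=o, i−5=d.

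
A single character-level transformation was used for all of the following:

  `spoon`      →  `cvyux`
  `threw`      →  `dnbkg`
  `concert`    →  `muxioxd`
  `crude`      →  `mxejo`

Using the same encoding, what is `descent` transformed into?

nkciotd

It's a Vigenère-style cipher with numeric key [10,6]: position i shifts by key[i mod 2].
Applying it to descent: d+10=n, e+6=k, s+10=c, c+6=i, e+10=o, n+6=t, t+10=d.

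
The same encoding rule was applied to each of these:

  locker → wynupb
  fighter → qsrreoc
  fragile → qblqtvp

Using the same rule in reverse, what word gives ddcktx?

Shifts by position in locker: pos 0: l→w (+11), pos 1: o→y (+10), pos 2: c→n (+11), pos 3: k→u (+10) — repeating every 2. It's a Vigenère-style cipher with numeric key [11,10]: position i shifts by key[i mod 2].
Decoding ddcktx: d−11=s, d−10=t, c−11=r, k−10=a, t−11=i, x−10=n.

strain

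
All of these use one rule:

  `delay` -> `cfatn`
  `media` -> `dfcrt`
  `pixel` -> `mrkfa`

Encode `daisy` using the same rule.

d(3)→c(2) and e(4)→f(5) fit y≡3x+19 (mod 26); the inverse of 3 mod 26 is 9. This is an affine cipher: with a=0,…,z=25, each position x becomes (3x+19) mod 26.
For daisy: d(3)→3·3+19≡2=c; a(0)→3·0+19≡19=t; i(8)→3·8+19≡17=r; s(18)→3·18+19≡21=v; y(24)→3·24+19≡13=n (all mod 26).

ctrvn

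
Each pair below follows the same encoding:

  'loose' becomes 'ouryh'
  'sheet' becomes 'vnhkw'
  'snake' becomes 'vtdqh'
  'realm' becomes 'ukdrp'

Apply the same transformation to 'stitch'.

Shifts by position in loose: pos 0: l→o (+3), pos 1: o→u (+6), pos 2: o→r (+3), pos 3: s→y (+6) — repeating every 2. It's a Vigenère-style cipher with numeric key [3,6]: position i shifts by key[i mod 2].
On stitch: s+3=v, t+6=z, i+3=l, t+6=z, c+3=f, h+6=n.

vzlzfn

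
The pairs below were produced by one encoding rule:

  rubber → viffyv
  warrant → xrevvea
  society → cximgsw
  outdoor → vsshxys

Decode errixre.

antenna

The output letters match the input read backwards, each shifted +4: rubber reversed is rebbur. Read the word backwards and shift each letter +4.
Decoding errixre: shift back: e−4=a, r−4=n, r−4=n, i−4=e, x−4=t, r−4=n, e−4=a → annetna; then reverse → antenna.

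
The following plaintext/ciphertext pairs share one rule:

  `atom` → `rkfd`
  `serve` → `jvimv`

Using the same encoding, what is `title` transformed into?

Compare letters: a→r is +17, t→k is +17, o→f is +17 — a constant shift. This is a Caesar cipher with shift 17.
On title: t+17=k, i+17=z, t+17=k, l+17=c, e+17=v.

kzkcv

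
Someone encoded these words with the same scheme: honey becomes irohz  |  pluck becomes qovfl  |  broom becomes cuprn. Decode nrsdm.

Shifts by position in honey: pos 0: h→i (+1), pos 1: o→r (+3), pos 2: n→o (+1), pos 3: e→h (+3) — repeating every 2. The shifts repeat in a cycle of length 2: positions 0,1,… shift by +1, +3, then the pattern repeats.
Undoing it on nrsdm: n−1=m, r−3=o, s−1=r, d−3=a, m−1=l.

moral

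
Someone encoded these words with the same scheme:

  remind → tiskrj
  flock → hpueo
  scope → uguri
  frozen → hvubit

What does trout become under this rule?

vvuwx

Shifts by position in remind: pos 0: r→t (+2), pos 1: e→i (+4), pos 2: m→s (+6), pos 3: i→k (+2), pos 4: n→r (+4), pos 5: d→j (+6) — repeating every 3. A repeating key of period 3 is used — shifts +2, +4, +6 over and over.
For trout: t+2=v, r+4=v, o+6=u, u+2=w, t+4=x.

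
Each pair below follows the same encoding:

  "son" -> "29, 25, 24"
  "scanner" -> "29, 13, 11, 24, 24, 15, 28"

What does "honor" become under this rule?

s is letter #19 and maps to 29: an offset of 10. Each letter is replaced by its alphabet position (a=1..z=26) + 10.
For honor: h=8→18, o=15→25, n=14→24, o=15→25, r=18→28.

18, 25, 24, 25, 28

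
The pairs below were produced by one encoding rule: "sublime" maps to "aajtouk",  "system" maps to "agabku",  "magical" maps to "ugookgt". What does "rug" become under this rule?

zao

The shift depends on letter class: consonant s→a is +8, but vowel u→a is +6. Two shifts are in play — +6 for a/e/i/o/u, +8 for every other letter.
For rug: r(cons)+8=z, u(vowel)+6=a, g(cons)+8=o.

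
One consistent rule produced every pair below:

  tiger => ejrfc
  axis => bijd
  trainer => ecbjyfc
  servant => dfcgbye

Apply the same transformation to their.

esfjc

The shift depends on letter class: consonant t→e is +11, but vowel i→j is +1. The rule splits by letter class: vowels +1, consonants +11.
Applying it to their: t(cons)+11=e, h(cons)+11=s, e(vowel)+1=f, i(vowel)+1=j, r(cons)+11=c.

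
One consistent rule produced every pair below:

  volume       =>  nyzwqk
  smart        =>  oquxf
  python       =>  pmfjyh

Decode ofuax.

v(21)→n(13) and o(14)→y(24) fit y≡17x+20 (mod 26); the inverse of 17 mod 26 is 23. Treating letters as 0–25, the rule is x ↦ 17x + 20 (mod 26).
Decoding ofuax: o(14)→23·(14−20)≡18=s; f(5)→23·(5−20)≡19=t; u(20)→23·(20−20)≡0=a; a(0)→23·(0−20)≡8=i; x(23)→23·(23−20)≡17=r (all mod 26).

stair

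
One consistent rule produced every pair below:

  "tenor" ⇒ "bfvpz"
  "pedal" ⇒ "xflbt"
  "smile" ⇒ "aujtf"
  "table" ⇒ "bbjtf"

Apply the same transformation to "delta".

The rule splits by letter class: vowels +1, consonants +8.
Applying it to delta: d(cons)+8=l, e(vowel)+1=f, l(cons)+8=t, t(cons)+8=b, a(vowel)+1=b.

lftbb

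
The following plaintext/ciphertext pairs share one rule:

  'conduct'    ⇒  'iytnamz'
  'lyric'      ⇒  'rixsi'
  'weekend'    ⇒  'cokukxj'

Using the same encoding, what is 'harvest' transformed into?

Shifts by position in conduct: pos 0: c→i (+6), pos 1: o→y (+10), pos 2: n→t (+6), pos 3: d→n (+10) — repeating every 2. It's a Vigenère-style cipher with numeric key [6,10]: position i shifts by key[i mod 2].
On harvest: h+6=n, a+10=k, r+6=x, v+10=f, e+6=k, s+10=c, t+6=z.

nkxfkcz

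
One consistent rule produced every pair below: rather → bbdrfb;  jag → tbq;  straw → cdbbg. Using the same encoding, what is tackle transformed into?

The shift depends on letter class: consonant r→b is +10, but vowel a→b is +1. The rule splits by letter class: vowels +1, consonants +10.
Applying it to tackle: t(cons)+10=d, a(vowel)+1=b, c(cons)+10=m, k(cons)+10=u, l(cons)+10=v, e(vowel)+1=f.

dbmuvf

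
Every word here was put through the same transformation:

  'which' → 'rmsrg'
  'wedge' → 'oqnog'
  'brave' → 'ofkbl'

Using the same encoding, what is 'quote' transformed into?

odyea

The output letters match the input read backwards, each shifted +10: which reversed is hcihw. Read the word backwards and shift each letter +10.
Applying it to quote: reverse → etouq; then shift: e+10=o, t+10=d, o+10=y, u+10=e, q+10=a.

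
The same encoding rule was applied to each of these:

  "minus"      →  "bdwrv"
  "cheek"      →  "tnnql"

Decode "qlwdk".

bunch

The output letters match the input read backwards, each shifted +9: minus reversed is sunim. Two steps: reverse the string, then apply a Caesar shift of +9.
Decoding qlwdk: shift back: q−9=h, l−9=c, w−9=n, d−9=u, k−9=b → hcnub; then reverse → bunch.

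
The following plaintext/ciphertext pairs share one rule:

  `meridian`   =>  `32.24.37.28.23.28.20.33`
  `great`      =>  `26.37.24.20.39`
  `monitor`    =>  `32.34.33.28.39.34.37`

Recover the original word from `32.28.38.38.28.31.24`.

Letters become their 1-based position plus 19 (so a→20, b→21, …).
Decoding 32.28.38.38.28.31.24: 32→(32−19)÷1=13=m, 28→(28−19)÷1=9=i, 38→(38−19)÷1=19=s, 38→(38−19)÷1=19=s, 28→(28−19)÷1=9=i, 31→(31−19)÷1=12=l, 24→(24−19)÷1=5=e.

missile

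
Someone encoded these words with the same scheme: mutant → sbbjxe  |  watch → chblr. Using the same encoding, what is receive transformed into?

Each letter shifts forward by (position + 6), i.e. 6, 7, 8, … — the shift grows by one for each successive letter.
Applying it to receive: r+6=x, e+7=l, c+8=k, e+9=n, i+10=s, v+11=g, e+12=q.

xlknsgq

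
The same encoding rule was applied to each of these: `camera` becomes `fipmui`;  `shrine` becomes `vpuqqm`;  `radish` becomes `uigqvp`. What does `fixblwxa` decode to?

Shifts by position in camera: pos 0: c→f (+3), pos 1: a→i (+8), pos 2: m→p (+3), pos 3: e→m (+8) — repeating every 2. It's a Vigenère-style cipher with numeric key [3,8]: position i shifts by key[i mod 2].
Undoing it on fixblwxa: f−3=c, i−8=a, x−3=u, b−8=t, l−3=i, w−8=o, x−3=u, a−8=s.

cautious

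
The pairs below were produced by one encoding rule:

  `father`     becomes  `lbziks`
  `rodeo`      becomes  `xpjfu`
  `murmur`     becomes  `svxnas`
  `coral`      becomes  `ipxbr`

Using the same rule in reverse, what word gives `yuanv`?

Shifts by position in father: pos 0: f→l (+6), pos 1: a→b (+1), pos 2: t→z (+6), pos 3: h→i (+1) — repeating every 2. A repeating key of period 2 is used — shifts +6, +1 over and over.
Decoding yuanv: y−6=s, u−1=t, a−6=u, n−1=m, v−6=p.

stump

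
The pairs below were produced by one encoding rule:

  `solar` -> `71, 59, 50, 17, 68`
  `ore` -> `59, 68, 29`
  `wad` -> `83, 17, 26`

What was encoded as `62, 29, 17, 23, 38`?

peach

s(#19)→71 and o(#15)→59: differences scale by 3, so n = 3·pos + 14. With a=1..z=26, the number is 3·pos + 14.
Decoding 62, 29, 17, 23, 38: 62→(62−14)÷3=16=p, 29→(29−14)÷3=5=e, 17→(17−14)÷3=1=a, 23→(23−14)÷3=3=c, 38→(38−14)÷3=8=h.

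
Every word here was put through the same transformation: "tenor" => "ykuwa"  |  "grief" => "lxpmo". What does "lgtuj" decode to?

gamma

Letter i (0-indexed) is shifted by i+5, so successive shifts are 5, 6, 7, ….
Decoding lgtuj: l−5=g, g−6=a, t−7=m, u−8=m, j−9=a.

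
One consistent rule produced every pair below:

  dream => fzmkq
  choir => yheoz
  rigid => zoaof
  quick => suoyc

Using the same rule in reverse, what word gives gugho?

d(3)→f(5) and r(17)→z(25) fit y≡7x+10 (mod 26); the inverse of 7 mod 26 is 15. Treating letters as 0–25, the rule is x ↦ 7x + 10 (mod 26).
Decoding gugho: g(6)→15·(6−10)≡18=s; u(20)→15·(20−10)≡20=u; g(6)→15·(6−10)≡18=s; h(7)→15·(7−10)≡7=h; o(14)→15·(14−10)≡8=i (all mod 26).

sushi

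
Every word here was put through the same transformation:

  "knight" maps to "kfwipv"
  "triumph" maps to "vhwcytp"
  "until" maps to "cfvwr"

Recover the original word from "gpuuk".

k(10)→k(10) and n(13)→f(5) fit y≡7x+18 (mod 26); the inverse of 7 mod 26 is 15. This is an affine cipher: with a=0,…,z=25, each position x becomes (7x+18) mod 26.
Reversing it on gpuuk: g(6)→15·(6−18)≡2=c; p(15)→15·(15−18)≡7=h; u(20)→15·(20−18)≡4=e; u(20)→15·(20−18)≡4=e; k(10)→15·(10−18)≡10=k (all mod 26).

cheek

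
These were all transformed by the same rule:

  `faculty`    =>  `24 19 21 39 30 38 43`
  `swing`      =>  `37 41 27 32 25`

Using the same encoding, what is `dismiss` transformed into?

Letters become their 1-based position plus 18 (so a→19, b→20, …).
On dismiss: d=4→22, i=9→27, s=19→37, m=13→31, i=9→27, s=19→37, s=19→37.

22 27 37 31 27 37 37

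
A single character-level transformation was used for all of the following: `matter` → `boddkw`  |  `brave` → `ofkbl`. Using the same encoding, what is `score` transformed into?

The output letters match the input read backwards, each shifted +10: matter reversed is rettam. Read the word backwards and shift each letter +10.
Applying it to score: reverse → erocs; then shift: e+10=o, r+10=b, o+10=y, c+10=m, s+10=c.

obymc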